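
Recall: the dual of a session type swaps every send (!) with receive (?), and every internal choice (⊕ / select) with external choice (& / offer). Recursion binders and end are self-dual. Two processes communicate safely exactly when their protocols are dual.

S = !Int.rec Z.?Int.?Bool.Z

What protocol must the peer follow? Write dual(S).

!Int ↦ ?Int
  rec Z ↦ rec Z  (binder kept)
    ?Int ↦ !Int
      ?Bool ↦ !Bool
        Z ↦ Z

?Int.rec Z.!Int.!Bool.Z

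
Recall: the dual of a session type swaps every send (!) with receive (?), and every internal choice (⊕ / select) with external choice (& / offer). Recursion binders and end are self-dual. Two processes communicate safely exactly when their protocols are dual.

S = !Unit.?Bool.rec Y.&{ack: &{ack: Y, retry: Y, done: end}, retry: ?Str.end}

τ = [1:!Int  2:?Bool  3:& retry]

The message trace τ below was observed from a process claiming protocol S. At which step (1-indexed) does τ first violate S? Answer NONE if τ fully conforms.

step 1: got !Int, protocol expects !Unit  ✗

1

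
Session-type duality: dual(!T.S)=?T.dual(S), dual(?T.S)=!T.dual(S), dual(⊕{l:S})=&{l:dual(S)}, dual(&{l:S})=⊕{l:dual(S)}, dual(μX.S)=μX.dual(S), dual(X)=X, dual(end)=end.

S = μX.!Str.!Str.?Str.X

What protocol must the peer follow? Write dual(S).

μX.?Str.?Str.!Str.X

μX → μX  (μ self-dual)
  !Str → ?Str
    !Str → ?Str
      ?Str → !Str
        X ↦ X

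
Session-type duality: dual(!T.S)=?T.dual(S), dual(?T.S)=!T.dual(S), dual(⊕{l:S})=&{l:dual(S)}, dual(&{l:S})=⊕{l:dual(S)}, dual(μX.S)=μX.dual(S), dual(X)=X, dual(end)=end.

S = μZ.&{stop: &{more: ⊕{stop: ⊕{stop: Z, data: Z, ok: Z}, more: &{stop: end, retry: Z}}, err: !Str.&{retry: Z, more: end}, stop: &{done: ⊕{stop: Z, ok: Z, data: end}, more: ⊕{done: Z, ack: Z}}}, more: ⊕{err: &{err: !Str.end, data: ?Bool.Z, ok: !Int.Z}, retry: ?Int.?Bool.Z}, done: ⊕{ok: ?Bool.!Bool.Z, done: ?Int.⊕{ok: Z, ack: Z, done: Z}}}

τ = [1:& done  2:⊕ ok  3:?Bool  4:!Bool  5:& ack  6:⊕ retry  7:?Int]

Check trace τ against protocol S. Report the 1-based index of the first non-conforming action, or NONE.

5

step 1: & done  ✓  state: ⊕{ok: ?Bool.!Bool.μZ.…, done: ?Int.⊕{ok: μZ.…, ack: μZ.…, done: μZ.…}}
step 2: ⊕ ok  ✓  state: ?Bool.!Bool.μZ.…
step 3: ?Bool  ✓  state: !Bool.μZ.…
step 4: !Bool  ✓  state: μZ.…
step 5: got & ack, protocol expects & stop or & more or & done  ✗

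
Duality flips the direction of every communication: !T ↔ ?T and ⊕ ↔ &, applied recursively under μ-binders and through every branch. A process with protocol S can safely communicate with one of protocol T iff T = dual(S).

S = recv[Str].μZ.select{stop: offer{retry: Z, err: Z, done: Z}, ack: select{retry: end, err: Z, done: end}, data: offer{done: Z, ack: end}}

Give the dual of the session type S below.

recv[Str] → send[Str]
  μZ → μZ  (μ self-dual)
    select{stop,ack,data} → offer{stop,ack,data}  (select→offer)
      [stop]
        offer{retry,err,done} → select{retry,err,done}  (&→⊕)
          [retry]
            Z self-dual
          [err]
            Z self-dual
          [done]
            Z self-dual
      [ack]
        select{retry,err,done} → offer{retry,err,done}  (select→offer)
          [retry]
            end self-dual
          [err]
            Z self-dual
          [done]
            end self-dual
      [data]
        offer{done,ack} → select{done,ack}  (&→⊕)
          [done]
            Z self-dual
          [ack]
            end self-dual

send[Str].μZ.offer{stop: select{retry: Z, err: Z, done: Z}, ack: offer{retry: end, err: Z, done: end}, data: select{done: Z, ack: end}}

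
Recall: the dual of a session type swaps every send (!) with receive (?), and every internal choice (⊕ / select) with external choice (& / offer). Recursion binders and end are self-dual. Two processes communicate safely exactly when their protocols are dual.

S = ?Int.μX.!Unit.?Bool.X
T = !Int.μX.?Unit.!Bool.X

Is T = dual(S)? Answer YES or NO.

?Int vs !Int  ok
  μX vs μX  ok (binder kept)
    !Unit vs ?Unit  ok
      ?Bool vs !Bool  ok
        X vs X  ok

YES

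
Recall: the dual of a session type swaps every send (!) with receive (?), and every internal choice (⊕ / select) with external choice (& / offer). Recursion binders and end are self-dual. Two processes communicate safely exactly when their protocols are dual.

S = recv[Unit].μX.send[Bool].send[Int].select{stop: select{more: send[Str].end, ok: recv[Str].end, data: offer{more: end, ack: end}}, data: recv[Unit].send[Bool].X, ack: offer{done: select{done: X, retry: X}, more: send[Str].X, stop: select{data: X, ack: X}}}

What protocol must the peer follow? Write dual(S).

send[Unit].μX.recv[Bool].recv[Int].offer{stop: offer{more: recv[Str].end, ok: send[Str].end, data: select{more: end, ack: end}}, data: send[Unit].recv[Bool].X, ack: select{done: offer{done: X, retry: X}, more: recv[Str].X, stop: offer{data: X, ack: X}}}

recv[Unit] = send[Unit]
  μX = μX  (μ self-dual)
    send[Bool] = recv[Bool]
      send[Int] = recv[Int]
        select{stop,data,ack} = offer{stop,data,ack}  (internal→external)
          case stop:
            select{more,ok,data} = offer{more,ok,data}  (internal→external)
              case more:
                send[Str] = recv[Str]
                  dual(end) = end
              case ok:
                recv[Str] = send[Str]
                  dual(end) = end
              case data:
                offer{more,ack} = select{more,ack}  (&→⊕)
                  case more:
                    dual(end) = end
                  case ack:
                    dual(end) = end
          case data:
            recv[Unit] = send[Unit]
              send[Bool] = recv[Bool]
                dual(X) = X
          case ack:
            offer{done,more,stop} = select{done,more,stop}  (&→⊕)
              case done:
                select{done,retry} = offer{done,retry}  (internal→external)
                  case done:
                    dual(X) = X
                  case retry:
                    dual(X) = X
              case more:
                send[Str] = recv[Str]
                  dual(X) = X
              case stop:
                select{data,ack} = offer{data,ack}  (internal→external)
                  case data:
                    dual(X) = X
                  case ack:
                    dual(X) = X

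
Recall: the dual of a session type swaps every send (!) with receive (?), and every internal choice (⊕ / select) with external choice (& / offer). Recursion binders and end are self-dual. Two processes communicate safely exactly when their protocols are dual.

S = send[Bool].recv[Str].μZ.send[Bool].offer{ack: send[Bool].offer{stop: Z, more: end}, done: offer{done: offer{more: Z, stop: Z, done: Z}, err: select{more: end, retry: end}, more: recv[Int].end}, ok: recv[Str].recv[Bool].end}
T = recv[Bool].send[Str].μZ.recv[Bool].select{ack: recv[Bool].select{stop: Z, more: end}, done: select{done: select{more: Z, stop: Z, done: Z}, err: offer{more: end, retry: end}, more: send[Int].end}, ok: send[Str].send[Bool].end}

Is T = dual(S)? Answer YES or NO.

send[Bool] | recv[Bool]  match
  recv[Str] | send[Str]  match
    μZ | μZ  match (rec unchanged)
      send[Bool] | recv[Bool]  match
        offer{ack,done,ok} | select{ack,done,ok}  match same labels
          [ack]
            send[Bool] | recv[Bool]  match
              offer{stop,more} | select{stop,more}  match same labels
                [stop]
                  Z | Z  match
                [more]
                  end | end  match
          [done]
            offer{done,err,more} | select{done,err,more}  match same labels
              [done]
                offer{more,stop,done} | select{more,stop,done}  match same labels
                  [more]
                    Z | Z  match
                  [stop]
                    Z | Z  match
                  [done]
                    Z | Z  match
              [err]
                select{more,retry} | offer{more,retry}  match same labels
                  [more]
                    end | end  match
                  [retry]
                    end | end  match
              [more]
                recv[Int] | send[Int]  match
                  end | end  match
          [ok]
            recv[Str] | send[Str]  match
              recv[Bool] | send[Bool]  match
                end | end  match

YES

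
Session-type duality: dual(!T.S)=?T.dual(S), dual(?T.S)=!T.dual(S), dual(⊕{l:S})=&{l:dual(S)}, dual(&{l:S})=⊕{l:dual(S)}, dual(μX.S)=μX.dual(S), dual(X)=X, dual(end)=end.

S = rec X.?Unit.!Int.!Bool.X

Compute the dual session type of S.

rec X.!Unit.?Int.?Bool.X

rec X ↦ rec X  (binder kept)
  ?Unit ↦ !Unit
    !Int ↦ ?Int
      !Bool ↦ ?Bool
        dual(X) = X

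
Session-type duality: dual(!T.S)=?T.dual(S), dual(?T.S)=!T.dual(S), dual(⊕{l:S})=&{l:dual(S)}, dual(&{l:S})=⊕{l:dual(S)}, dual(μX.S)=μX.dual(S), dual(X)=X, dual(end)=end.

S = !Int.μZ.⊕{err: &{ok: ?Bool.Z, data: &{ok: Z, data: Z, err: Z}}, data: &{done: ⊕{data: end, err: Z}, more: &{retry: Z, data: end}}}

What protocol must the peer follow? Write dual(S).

?Int.μZ.&{err: ⊕{ok: !Bool.Z, data: ⊕{ok: Z, data: Z, err: Z}}, data: ⊕{done: &{data: end, err: Z}, more: ⊕{retry: Z, data: end}}}

!Int ↦ ?Int
  μZ ↦ μZ  (μ self-dual)
    ⊕{err,data} ↦ &{err,data}  (select→offer)
      • err:
        &{ok,data} ↦ ⊕{ok,data}  (external→internal)
          • ok:
            ?Bool ↦ !Bool
              Z self-dual
          • data:
            &{ok,data,err} ↦ ⊕{ok,data,err}  (external→internal)
              • ok:
                Z self-dual
              • data:
                Z self-dual
              • err:
                Z self-dual
      • data:
        &{done,more} ↦ ⊕{done,more}  (external→internal)
          • done:
            ⊕{data,err} ↦ &{data,err}  (select→offer)
              • data:
                end self-dual
              • err:
                Z self-dual
          • more:
            &{retry,data} ↦ ⊕{retry,data}  (external→internal)
              • retry:
                Z self-dual
              • data:
                end self-dual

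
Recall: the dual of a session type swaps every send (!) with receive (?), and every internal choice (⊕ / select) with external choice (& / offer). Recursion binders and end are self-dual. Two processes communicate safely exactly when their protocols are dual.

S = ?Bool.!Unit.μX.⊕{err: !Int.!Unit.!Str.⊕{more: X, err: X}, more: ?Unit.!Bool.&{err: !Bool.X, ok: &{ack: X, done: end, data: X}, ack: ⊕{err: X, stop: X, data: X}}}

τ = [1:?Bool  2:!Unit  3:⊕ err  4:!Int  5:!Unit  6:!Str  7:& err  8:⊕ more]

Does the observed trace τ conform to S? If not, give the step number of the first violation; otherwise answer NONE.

[1] ?Bool  ok  now at !Unit.μX.…
[2] !Unit  ok  now at μX.…
[3] ⊕ err  ok  now at !Int.!Unit.!Str.⊕{more: μX.…, err: μX.…}
[4] !Int  ok  now at !Unit.!Str.⊕{more: μX.…, err: μX.…}
[5] !Unit  ok  now at !Str.⊕{more: μX.…, err: μX.…}
[6] !Str  ok  now at ⊕{more: μX.…, err: μX.…}
[7] got & err, protocol expects ⊕ more or ⊕ err  ✗

7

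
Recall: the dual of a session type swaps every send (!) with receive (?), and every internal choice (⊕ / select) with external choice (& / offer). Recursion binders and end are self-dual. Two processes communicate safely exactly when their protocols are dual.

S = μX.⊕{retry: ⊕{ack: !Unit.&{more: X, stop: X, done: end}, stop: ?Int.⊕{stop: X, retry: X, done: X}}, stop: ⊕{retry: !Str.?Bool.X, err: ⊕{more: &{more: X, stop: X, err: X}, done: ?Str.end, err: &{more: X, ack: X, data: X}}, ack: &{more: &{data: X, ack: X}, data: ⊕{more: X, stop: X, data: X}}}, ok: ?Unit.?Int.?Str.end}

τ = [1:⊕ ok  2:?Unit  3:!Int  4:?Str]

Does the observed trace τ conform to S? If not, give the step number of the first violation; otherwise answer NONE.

3

[1] ⊕ ok  ok  cont: ?Unit.?Int.?Str.end
[2] ?Unit  ok  cont: ?Int.?Str.end
[3] got !Int, protocol expects ?Int  ✗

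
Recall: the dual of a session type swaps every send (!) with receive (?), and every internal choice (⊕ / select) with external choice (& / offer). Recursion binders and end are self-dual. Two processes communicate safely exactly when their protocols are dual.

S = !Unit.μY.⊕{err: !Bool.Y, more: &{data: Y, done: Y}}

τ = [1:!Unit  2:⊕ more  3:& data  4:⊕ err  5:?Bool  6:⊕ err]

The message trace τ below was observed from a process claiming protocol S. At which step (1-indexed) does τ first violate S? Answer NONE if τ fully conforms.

5

step 1: !Unit  ✓  now at μY.…
step 2: ⊕ more  ✓  now at &{data: μY.…, done: μY.…}
step 3: & data  ✓  now at μY.…
step 4: ⊕ err  ✓  now at !Bool.μY.…
step 5: got ?Bool, protocol expects !Bool  ✗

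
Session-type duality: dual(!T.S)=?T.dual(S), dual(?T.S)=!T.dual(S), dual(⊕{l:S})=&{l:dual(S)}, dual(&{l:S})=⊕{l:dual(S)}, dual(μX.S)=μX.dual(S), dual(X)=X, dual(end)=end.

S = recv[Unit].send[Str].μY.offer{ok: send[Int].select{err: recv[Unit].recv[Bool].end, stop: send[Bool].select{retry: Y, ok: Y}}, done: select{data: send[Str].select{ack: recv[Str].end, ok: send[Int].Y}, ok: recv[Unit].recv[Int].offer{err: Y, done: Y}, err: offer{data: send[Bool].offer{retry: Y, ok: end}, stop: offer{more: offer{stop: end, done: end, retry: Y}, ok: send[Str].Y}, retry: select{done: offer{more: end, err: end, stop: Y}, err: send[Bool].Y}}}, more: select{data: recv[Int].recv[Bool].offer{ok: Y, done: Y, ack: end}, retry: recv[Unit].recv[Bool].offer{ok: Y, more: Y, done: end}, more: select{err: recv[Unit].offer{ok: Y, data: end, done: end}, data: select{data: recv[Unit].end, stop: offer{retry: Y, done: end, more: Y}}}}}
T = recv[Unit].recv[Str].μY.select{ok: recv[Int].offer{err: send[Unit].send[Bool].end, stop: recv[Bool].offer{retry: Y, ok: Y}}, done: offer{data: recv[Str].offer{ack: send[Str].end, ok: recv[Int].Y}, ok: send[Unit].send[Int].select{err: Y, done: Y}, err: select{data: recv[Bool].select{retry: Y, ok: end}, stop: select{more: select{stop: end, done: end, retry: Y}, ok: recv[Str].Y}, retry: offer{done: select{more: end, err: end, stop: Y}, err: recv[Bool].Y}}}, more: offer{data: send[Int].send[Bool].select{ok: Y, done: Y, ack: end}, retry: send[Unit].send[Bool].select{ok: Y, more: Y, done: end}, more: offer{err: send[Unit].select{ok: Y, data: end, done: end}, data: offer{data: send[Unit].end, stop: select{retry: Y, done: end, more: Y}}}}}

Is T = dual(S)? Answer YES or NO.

recv[Unit] vs recv[Unit]  ✗ same direction on both sides — not dual

NO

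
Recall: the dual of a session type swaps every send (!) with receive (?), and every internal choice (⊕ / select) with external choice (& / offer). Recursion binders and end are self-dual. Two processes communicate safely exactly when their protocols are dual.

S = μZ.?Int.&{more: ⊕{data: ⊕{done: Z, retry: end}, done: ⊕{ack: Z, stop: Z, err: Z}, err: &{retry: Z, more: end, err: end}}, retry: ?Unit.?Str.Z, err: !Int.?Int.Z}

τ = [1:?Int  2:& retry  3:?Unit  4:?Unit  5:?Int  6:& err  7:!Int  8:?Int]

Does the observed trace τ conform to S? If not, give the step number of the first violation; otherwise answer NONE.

@1 ?Int  ok  residual = &{more: ⊕{data: ⊕{done: μZ.…, retry: end}, done: ⊕{ack: μZ.…, stop: μZ.…, err: μZ.…}, err: &{retry: μZ.…, more: end, err: end}}, retry: ?Unit.?Str.μZ.…, err: !Int.?Int.μZ.…}
@2 & retry  ok  residual = ?Unit.?Str.μZ.…
@3 ?Unit  ok  residual = ?Str.μZ.…
@4 got ?Unit, protocol expects ?Str  ✗

4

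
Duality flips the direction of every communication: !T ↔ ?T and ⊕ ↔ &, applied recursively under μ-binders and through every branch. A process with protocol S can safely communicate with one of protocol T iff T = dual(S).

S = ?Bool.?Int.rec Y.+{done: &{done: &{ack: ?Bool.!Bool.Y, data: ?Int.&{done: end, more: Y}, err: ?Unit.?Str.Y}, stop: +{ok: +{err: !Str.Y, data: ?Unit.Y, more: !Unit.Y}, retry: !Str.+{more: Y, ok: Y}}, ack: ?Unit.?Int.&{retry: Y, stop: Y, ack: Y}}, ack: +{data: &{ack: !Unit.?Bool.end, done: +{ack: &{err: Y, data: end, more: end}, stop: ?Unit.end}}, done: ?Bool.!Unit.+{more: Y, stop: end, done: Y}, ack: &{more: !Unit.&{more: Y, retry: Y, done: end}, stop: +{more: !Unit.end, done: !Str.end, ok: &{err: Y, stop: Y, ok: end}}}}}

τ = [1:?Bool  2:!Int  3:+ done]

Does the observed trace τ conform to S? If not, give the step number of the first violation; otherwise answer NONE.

2

step 1: ?Bool  ✓  cont: ?Int.rec Y.…
step 2: got !Int, protocol expects ?Int  ✗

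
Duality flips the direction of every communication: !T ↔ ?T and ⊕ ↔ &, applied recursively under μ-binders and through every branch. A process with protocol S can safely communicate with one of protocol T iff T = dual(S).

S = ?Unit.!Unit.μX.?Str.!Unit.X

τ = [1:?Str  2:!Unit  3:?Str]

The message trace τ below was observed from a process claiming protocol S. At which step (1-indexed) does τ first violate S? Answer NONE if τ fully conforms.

1

step 1: got ?Str, protocol expects ?Unit  ✗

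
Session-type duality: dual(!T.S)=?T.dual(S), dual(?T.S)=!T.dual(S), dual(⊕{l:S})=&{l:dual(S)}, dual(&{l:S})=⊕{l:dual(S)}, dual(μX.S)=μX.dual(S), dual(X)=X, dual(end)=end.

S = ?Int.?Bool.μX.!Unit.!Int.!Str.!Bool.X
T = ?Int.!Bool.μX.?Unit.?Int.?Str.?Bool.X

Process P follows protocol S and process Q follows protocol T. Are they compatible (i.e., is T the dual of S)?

?Int vs ?Int  ✗ same direction on both sides — not dual

NO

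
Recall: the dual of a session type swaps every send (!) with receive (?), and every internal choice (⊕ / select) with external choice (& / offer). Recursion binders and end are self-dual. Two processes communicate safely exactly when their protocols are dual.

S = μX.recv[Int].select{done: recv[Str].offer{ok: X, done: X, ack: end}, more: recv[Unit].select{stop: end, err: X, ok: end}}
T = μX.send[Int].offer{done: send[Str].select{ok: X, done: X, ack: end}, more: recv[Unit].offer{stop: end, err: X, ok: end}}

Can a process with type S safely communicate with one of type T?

NO

μX | μX  ok (rec unchanged)
  recv[Int] | send[Int]  ok
    select{done,more} | offer{done,more}  ok same labels
      [done]
        recv[Str] | send[Str]  ok
          offer{ok,done,ack} | select{ok,done,ack}  ok same labels
            [ok]
              X | X  ok
            [done]
              X | X  ok
            [ack]
              end | end  ok
      [more]
        recv[Unit] | recv[Unit]  ✗ same direction on both sides — not dual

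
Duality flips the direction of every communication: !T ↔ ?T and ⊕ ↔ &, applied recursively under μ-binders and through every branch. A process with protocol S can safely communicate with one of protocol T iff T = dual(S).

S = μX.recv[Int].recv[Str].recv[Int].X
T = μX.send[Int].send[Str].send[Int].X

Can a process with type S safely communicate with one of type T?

μX | μX  ok (rec unchanged)
  recv[Int] | send[Int]  ok
    recv[Str] | send[Str]  ok
      recv[Int] | send[Int]  ok
        X | X  ok

YES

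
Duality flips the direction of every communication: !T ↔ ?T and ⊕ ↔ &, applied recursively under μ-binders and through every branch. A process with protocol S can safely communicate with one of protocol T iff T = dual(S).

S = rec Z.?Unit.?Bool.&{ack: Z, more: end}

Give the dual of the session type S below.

rec Z → rec Z  (μ self-dual)
  ?Unit → !Unit
    ?Bool → !Bool
      &{ack,more} → +{ack,more}  (external→internal)
        [ack]
          Z self-dual
        [more]
          end self-dual

rec Z.!Unit.!Bool.+{ack: Z, more: end}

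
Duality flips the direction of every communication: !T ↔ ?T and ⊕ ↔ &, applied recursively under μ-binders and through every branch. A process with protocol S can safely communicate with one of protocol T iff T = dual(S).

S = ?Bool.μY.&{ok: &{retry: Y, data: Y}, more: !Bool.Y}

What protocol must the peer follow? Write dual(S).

?Bool → !Bool
  μY → μY  (binder kept)
    &{ok,more} → ⊕{ok,more}  (offer→select)
      [ok]
        &{retry,data} → ⊕{retry,data}  (offer→select)
          [retry]
            Y ↦ Y
          [data]
            Y ↦ Y
      [more]
        !Bool → ?Bool
          Y ↦ Y

!Bool.μY.⊕{ok: ⊕{retry: Y, data: Y}, more: ?Bool.Y}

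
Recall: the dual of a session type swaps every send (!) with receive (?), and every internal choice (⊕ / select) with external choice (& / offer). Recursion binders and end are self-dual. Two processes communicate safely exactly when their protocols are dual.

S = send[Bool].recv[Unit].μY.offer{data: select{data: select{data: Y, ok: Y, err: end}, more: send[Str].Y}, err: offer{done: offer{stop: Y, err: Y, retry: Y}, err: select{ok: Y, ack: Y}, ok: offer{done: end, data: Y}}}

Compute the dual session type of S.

recv[Bool].send[Unit].μY.select{data: offer{data: offer{data: Y, ok: Y, err: end}, more: recv[Str].Y}, err: select{done: select{stop: Y, err: Y, retry: Y}, err: offer{ok: Y, ack: Y}, ok: select{done: end, data: Y}}}

send[Bool] = recv[Bool]
  recv[Unit] = send[Unit]
    μY = μY  (rec unchanged)
      offer{data,err} = select{data,err}  (&→⊕)
        • data:
          select{data,more} = offer{data,more}  (⊕→&)
            • data:
              select{data,ok,err} = offer{data,ok,err}  (⊕→&)
                • data:
                  Y ↦ Y
                • ok:
                  Y ↦ Y
                • err:
                  end ↦ end
            • more:
              send[Str] = recv[Str]
                Y ↦ Y
        • err:
          offer{done,err,ok} = select{done,err,ok}  (&→⊕)
            • done:
              offer{stop,err,retry} = select{stop,err,retry}  (&→⊕)
                • stop:
                  Y ↦ Y
                • err:
                  Y ↦ Y
                • retry:
                  Y ↦ Y
            • err:
              select{ok,ack} = offer{ok,ack}  (⊕→&)
                • ok:
                  Y ↦ Y
                • ack:
                  Y ↦ Y
            • ok:
              offer{done,data} = select{done,data}  (&→⊕)
                • done:
                  end ↦ end
                • data:
                  Y ↦ Y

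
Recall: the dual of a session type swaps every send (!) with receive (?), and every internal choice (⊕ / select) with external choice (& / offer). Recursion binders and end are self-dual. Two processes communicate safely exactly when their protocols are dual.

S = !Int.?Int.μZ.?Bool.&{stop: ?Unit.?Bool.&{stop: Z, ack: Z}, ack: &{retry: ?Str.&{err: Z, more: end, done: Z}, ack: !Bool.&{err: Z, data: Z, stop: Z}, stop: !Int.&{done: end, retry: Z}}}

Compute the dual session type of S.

?Int.!Int.μZ.!Bool.⊕{stop: !Unit.!Bool.⊕{stop: Z, ack: Z}, ack: ⊕{retry: !Str.⊕{err: Z, more: end, done: Z}, ack: ?Bool.⊕{err: Z, data: Z, stop: Z}, stop: ?Int.⊕{done: end, retry: Z}}}

!Int ↦ ?Int
  ?Int ↦ !Int
    μZ ↦ μZ  (binder kept)
      ?Bool ↦ !Bool
        &{stop,ack} ↦ ⊕{stop,ack}  (offer→select)
          case stop:
            ?Unit ↦ !Unit
              ?Bool ↦ !Bool
                &{stop,ack} ↦ ⊕{stop,ack}  (offer→select)
                  case stop:
                    Z ↦ Z
                  case ack:
                    Z ↦ Z
          case ack:
            &{retry,ack,stop} ↦ ⊕{retry,ack,stop}  (offer→select)
              case retry:
                ?Str ↦ !Str
                  &{err,more,done} ↦ ⊕{err,more,done}  (offer→select)
                    case err:
                      Z ↦ Z
                    case more:
                      end ↦ end
                    case done:
                      Z ↦ Z
              case ack:
                !Bool ↦ ?Bool
                  &{err,data,stop} ↦ ⊕{err,data,stop}  (offer→select)
                    case err:
                      Z ↦ Z
                    case data:
                      Z ↦ Z
                    case stop:
                      Z ↦ Z
              case stop:
                !Int ↦ ?Int
                  &{done,retry} ↦ ⊕{done,retry}  (offer→select)
                    case done:
                      end ↦ end
                    case retry:
                      Z ↦ Z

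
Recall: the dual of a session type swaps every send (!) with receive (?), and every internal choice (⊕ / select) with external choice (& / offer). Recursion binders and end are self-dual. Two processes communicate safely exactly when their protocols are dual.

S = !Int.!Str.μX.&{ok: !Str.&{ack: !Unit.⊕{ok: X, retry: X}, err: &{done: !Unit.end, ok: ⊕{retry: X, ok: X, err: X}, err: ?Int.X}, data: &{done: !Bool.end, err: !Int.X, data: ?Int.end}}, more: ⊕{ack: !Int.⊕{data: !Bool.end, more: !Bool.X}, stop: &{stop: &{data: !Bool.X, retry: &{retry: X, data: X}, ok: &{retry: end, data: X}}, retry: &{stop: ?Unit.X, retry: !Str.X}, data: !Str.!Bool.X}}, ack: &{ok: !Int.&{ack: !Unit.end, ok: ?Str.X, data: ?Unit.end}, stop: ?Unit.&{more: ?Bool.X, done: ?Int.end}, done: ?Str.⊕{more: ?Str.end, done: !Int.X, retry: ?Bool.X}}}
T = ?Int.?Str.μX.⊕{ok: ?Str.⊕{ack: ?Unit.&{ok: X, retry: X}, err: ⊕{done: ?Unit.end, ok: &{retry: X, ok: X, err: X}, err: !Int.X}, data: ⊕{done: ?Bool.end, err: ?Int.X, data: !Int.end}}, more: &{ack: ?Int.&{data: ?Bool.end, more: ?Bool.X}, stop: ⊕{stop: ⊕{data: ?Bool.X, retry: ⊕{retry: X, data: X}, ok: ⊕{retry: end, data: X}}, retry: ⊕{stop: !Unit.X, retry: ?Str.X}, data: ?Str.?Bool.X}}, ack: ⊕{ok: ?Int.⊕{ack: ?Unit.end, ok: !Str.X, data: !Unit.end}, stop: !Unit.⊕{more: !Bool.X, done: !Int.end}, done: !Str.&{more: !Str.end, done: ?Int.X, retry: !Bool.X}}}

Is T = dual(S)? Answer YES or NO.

!Int vs ?Int  match
  !Str vs ?Str  match
    μX vs μX  match (rec unchanged)
      &{ok,more,ack} vs ⊕{ok,more,ack}  match label sets agree
        • ok:
          !Str vs ?Str  match
            &{ack,err,data} vs ⊕{ack,err,data}  match label sets agree
              • ack:
                !Unit vs ?Unit  match
                  ⊕{ok,retry} vs &{ok,retry}  match label sets agree
                    • ok:
                      X vs X  match
                    • retry:
                      X vs X  match
              • err:
                &{done,ok,err} vs ⊕{done,ok,err}  match label sets agree
                  • done:
                    !Unit vs ?Unit  match
                      end vs end  match
                  • ok:
                    ⊕{retry,ok,err} vs &{retry,ok,err}  match label sets agree
                      • retry:
                        X vs X  match
                      • ok:
                        X vs X  match
                      • err:
                        X vs X  match
                  • err:
                    ?Int vs !Int  match
                      X vs X  match
              • data:
                &{done,err,data} vs ⊕{done,err,data}  match label sets agree
                  • done:
                    !Bool vs ?Bool  match
                      end vs end  match
                  • err:
                    !Int vs ?Int  match
                      X vs X  match
                  • data:
                    ?Int vs !Int  match
                      end vs end  match
        • more:
          ⊕{ack,stop} vs &{ack,stop}  match label sets agree
            • ack:
              !Int vs ?Int  match
                ⊕{data,more} vs &{data,more}  match label sets agree
                  • data:
                    !Bool vs ?Bool  match
                      end vs end  match
                  • more:
                    !Bool vs ?Bool  match
                      X vs X  match
            • stop:
              &{stop,retry,data} vs ⊕{stop,retry,data}  match label sets agree
                • stop:
                  &{data,retry,ok} vs ⊕{data,retry,ok}  match label sets agree
                    • data:
                      !Bool vs ?Bool  match
                        X vs X  match
                    • retry:
                      &{retry,data} vs ⊕{retry,data}  match label sets agree
                        • retry:
                          X vs X  match
                        • data:
                          X vs X  match
                    • ok:
                      &{retry,data} vs ⊕{retry,data}  match label sets agree
                        • retry:
                          end vs end  match
                        • data:
                          X vs X  match
                • retry:
                  &{stop,retry} vs ⊕{stop,retry}  match label sets agree
                    • stop:
                      ?Unit vs !Unit  match
                        X vs X  match
                    • retry:
                      !Str vs ?Str  match
                        X vs X  match
                • data:
                  !Str vs ?Str  match
                    !Bool vs ?Bool  match
                      X vs X  match
        • ack:
          &{ok,stop,done} vs ⊕{ok,stop,done}  match label sets agree
            • ok:
              !Int vs ?Int  match
                &{ack,ok,data} vs ⊕{ack,ok,data}  match label sets agree
                  • ack:
                    !Unit vs ?Unit  match
                      end vs end  match
                  • ok:
                    ?Str vs !Str  match
                      X vs X  match
                  • data:
                    ?Unit vs !Unit  match
                      end vs end  match
            • stop:
              ?Unit vs !Unit  match
                &{more,done} vs ⊕{more,done}  match label sets agree
                  • more:
                    ?Bool vs !Bool  match
                      X vs X  match
                  • done:
                    ?Int vs !Int  match
                      end vs end  match
            • done:
              ?Str vs !Str  match
                ⊕{more,done,retry} vs &{more,done,retry}  match label sets agree
                  • more:
                    ?Str vs !Str  match
                      end vs end  match
                  • done:
                    !Int vs ?Int  match
                      X vs X  match
                  • retry:
                    ?Bool vs !Bool  match
                      X vs X  match

YES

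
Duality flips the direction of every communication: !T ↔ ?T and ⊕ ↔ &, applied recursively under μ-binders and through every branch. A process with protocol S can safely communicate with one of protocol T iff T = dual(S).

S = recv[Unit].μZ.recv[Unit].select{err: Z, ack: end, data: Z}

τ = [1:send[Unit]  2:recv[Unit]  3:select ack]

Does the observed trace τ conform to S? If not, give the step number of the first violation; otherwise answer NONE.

1

@1 got send[Unit], protocol expects recv[Unit]  ✗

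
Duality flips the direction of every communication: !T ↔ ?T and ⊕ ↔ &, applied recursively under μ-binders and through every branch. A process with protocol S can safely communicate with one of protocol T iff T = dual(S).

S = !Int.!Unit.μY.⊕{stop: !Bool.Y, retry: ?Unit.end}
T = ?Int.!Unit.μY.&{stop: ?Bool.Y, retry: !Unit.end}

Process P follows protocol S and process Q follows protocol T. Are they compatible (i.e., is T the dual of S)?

NO

!Int ‖ ?Int  ✓
  !Unit ‖ !Unit  ✗ same direction on both sides — not dual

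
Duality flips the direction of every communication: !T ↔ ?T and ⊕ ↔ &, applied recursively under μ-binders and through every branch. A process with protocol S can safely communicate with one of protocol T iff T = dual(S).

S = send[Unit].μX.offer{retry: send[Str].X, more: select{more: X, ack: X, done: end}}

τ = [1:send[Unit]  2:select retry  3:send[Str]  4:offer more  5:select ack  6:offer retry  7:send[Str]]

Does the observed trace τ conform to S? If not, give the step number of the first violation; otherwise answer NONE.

@1 send[Unit]  ok  cont: μX.…
@2 got select retry, protocol expects offer retry or offer more  ✗

2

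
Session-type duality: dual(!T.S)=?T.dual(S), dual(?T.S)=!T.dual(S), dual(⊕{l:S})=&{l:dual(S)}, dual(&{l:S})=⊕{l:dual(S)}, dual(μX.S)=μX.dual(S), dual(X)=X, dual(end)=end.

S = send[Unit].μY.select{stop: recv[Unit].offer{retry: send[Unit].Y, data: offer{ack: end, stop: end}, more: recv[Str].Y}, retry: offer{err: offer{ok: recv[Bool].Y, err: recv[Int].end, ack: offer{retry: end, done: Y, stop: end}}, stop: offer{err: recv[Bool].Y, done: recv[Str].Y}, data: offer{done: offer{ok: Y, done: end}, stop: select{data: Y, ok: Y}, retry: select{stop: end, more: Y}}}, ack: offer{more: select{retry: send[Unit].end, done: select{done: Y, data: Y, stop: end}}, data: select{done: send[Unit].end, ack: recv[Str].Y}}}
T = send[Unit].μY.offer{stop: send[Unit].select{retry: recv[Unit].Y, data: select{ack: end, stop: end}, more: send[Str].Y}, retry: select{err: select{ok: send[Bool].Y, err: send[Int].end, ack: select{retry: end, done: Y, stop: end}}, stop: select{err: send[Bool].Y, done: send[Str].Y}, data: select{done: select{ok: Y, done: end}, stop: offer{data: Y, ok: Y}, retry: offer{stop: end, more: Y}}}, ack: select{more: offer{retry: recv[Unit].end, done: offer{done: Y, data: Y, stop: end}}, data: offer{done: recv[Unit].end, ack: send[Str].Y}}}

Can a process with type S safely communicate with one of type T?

NO

send[Unit] | send[Unit]  ✗ same direction on both sides — not dual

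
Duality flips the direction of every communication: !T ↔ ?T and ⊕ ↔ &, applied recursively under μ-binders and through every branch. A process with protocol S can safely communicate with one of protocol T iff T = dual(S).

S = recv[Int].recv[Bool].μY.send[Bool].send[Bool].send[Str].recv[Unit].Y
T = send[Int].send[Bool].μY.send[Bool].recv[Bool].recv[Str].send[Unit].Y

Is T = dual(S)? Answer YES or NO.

NO

recv[Int] | send[Int]  match
  recv[Bool] | send[Bool]  match
    μY | μY  match (rec unchanged)
      send[Bool] | send[Bool]  ✗ same direction on both sides — not dual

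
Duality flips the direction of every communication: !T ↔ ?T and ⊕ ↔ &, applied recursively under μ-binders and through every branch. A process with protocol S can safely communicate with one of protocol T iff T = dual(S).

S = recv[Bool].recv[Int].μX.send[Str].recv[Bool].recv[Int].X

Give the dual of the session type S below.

recv[Bool] → send[Bool]
  recv[Int] → send[Int]
    μX → μX  (rec unchanged)
      send[Str] → recv[Str]
        recv[Bool] → send[Bool]
          recv[Int] → send[Int]
            dual(X) = X

send[Bool].send[Int].μX.recv[Str].send[Bool].send[Int].X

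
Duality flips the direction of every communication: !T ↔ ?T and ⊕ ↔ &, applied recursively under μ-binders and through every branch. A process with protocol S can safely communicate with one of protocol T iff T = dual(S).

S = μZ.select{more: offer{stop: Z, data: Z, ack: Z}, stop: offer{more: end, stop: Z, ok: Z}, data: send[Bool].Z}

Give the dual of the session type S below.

μZ = μZ  (rec unchanged)
  select{more,stop,data} = offer{more,stop,data}  (internal→external)
    case more:
      offer{stop,data,ack} = select{stop,data,ack}  (&→⊕)
        case stop:
          Z ↦ Z
        case data:
          Z ↦ Z
        case ack:
          Z ↦ Z
    case stop:
      offer{more,stop,ok} = select{more,stop,ok}  (&→⊕)
        case more:
          end ↦ end
        case stop:
          Z ↦ Z
        case ok:
          Z ↦ Z
    case data:
      send[Bool] = recv[Bool]
        Z ↦ Z

μZ.offer{more: select{stop: Z, data: Z, ack: Z}, stop: select{more: end, stop: Z, ok: Z}, data: recv[Bool].Z}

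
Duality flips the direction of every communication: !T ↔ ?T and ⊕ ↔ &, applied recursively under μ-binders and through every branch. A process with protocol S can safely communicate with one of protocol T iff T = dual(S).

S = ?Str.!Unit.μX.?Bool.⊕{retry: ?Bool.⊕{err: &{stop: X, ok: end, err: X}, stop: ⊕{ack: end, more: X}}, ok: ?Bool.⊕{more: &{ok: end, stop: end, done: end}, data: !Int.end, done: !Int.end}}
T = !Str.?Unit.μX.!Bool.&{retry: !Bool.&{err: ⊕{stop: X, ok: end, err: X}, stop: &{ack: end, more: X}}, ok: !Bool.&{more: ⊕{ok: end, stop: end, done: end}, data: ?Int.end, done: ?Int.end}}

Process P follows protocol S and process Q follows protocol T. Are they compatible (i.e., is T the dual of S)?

YES

?Str vs !Str  match
  !Unit vs ?Unit  match
    μX vs μX  match (μ self-dual)
      ?Bool vs !Bool  match
        ⊕{retry,ok} vs &{retry,ok}  match labels match
          • retry:
            ?Bool vs !Bool  match
              ⊕{err,stop} vs &{err,stop}  match labels match
                • err:
                  &{stop,ok,err} vs ⊕{stop,ok,err}  match labels match
                    • stop:
                      X vs X  match
                    • ok:
                      end vs end  match
                    • err:
                      X vs X  match
                • stop:
                  ⊕{ack,more} vs &{ack,more}  match labels match
                    • ack:
                      end vs end  match
                    • more:
                      X vs X  match
          • ok:
            ?Bool vs !Bool  match
              ⊕{more,data,done} vs &{more,data,done}  match labels match
                • more:
                  &{ok,stop,done} vs ⊕{ok,stop,done}  match labels match
                    • ok:
                      end vs end  match
                    • stop:
                      end vs end  match
                    • done:
                      end vs end  match
                • data:
                  !Int vs ?Int  match
                    end vs end  match
                • done:
                  !Int vs ?Int  match
                    end vs end  match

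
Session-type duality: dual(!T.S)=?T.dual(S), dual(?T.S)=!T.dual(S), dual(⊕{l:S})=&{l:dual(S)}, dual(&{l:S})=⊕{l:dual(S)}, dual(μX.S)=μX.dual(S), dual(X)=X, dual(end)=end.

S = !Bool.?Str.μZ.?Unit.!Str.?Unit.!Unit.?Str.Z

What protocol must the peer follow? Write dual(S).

!Bool = ?Bool
  ?Str = !Str
    μZ = μZ  (rec unchanged)
      ?Unit = !Unit
        !Str = ?Str
          ?Unit = !Unit
            !Unit = ?Unit
              ?Str = !Str
                Z self-dual

?Bool.!Str.μZ.!Unit.?Str.!Unit.?Unit.!Str.Z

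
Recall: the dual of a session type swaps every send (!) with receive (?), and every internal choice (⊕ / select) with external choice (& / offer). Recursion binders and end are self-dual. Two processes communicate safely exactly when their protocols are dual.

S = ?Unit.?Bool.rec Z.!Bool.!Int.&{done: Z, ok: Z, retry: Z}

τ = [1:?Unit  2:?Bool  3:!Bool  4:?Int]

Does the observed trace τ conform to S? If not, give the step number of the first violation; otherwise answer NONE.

4

[1] ?Unit  ✓  cont: ?Bool.rec Z.…
[2] ?Bool  ✓  cont: rec Z.…
[3] !Bool  ✓  cont: !Int.&{done: rec Z.…, ok: rec Z.…, retry: rec Z.…}
[4] got ?Int, protocol expects !Int  ✗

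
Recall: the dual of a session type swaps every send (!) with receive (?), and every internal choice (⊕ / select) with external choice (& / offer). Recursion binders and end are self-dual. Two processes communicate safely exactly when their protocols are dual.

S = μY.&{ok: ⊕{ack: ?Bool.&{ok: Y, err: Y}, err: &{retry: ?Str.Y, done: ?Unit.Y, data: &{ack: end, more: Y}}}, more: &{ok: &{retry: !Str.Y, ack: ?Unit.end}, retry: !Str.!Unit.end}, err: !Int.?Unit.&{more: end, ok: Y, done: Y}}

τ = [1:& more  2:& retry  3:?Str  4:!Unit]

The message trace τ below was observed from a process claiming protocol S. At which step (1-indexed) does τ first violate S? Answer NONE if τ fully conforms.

[1] & more  match  state: &{ok: &{retry: !Str.μY.…, ack: ?Unit.end}, retry: !Str.!Unit.end}
[2] & retry  match  state: !Str.!Unit.end
[3] got ?Str, protocol expects !Str  ✗

3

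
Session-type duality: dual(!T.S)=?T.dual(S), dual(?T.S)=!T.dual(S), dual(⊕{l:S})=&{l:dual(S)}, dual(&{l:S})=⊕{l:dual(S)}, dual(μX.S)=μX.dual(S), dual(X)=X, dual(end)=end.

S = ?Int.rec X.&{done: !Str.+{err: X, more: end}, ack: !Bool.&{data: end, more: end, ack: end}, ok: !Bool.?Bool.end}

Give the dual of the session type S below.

!Int.rec X.+{done: ?Str.&{err: X, more: end}, ack: ?Bool.+{data: end, more: end, ack: end}, ok: ?Bool.!Bool.end}

?Int → !Int
  rec X → rec X  (rec unchanged)
    &{done,ack,ok} → +{done,ack,ok}  (&→⊕)
      [done]
        !Str → ?Str
          +{err,more} → &{err,more}  (select→offer)
            [err]
              dual(X) = X
            [more]
              dual(end) = end
      [ack]
        !Bool → ?Bool
          &{data,more,ack} → +{data,more,ack}  (&→⊕)
            [data]
              dual(end) = end
            [more]
              dual(end) = end
            [ack]
              dual(end) = end
      [ok]
        !Bool → ?Bool
          ?Bool → !Bool
            dual(end) = end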